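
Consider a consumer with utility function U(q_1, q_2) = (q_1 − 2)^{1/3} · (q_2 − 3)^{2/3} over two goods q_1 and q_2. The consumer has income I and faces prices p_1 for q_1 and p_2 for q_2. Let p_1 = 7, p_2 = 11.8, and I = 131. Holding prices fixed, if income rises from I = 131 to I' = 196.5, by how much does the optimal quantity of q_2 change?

Δq_2* = 3.7006

MRS = (1/2)·(q_2−3)/(q_1−2). Tangency with p_1/p_2 gives q_2−3 = 2·(p_1/p_2)·(q_1−2).
Substituting into the budget: q_1* = 2 + 1/3·(I − 2·p_1 − 3·p_2)/p_1, and q_2* = 3 + 2/3·(…)/p_2.
Discretionary income = 131 − 2·7 − 3·11.8 = 81.6; q_2* = 3 + 2/3·81.6/11.8 = 7.6102.
At I' = 196.5: q_2* = 11.3107. Change: 11.3107 − 7.6102 = 3.7006.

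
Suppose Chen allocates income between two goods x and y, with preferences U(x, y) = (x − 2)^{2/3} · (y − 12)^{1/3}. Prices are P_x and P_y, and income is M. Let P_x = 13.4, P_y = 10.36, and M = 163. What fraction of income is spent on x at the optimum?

share on x = 0.213

Let x' = x−2, y' = y−12. MRS = 2·y'/x' = P_x/P_y.
After buying the subsistence bundle (2, 12), a share 2/3 of the remaining income goes to x: x* = 2 + 2/3·(M − 2P_x − 12P_y)/P_x.
Discretionary income = 163 − 2·13.4 − 12·10.36 = 11.88; x* = 2 + 2/3·11.88/13.4 = 2.591; y* = 12 + 1/3·11.88/10.36 = 12.3822.
Expenditure on x: 13.4·2.591 = 34.72; share = 0.213.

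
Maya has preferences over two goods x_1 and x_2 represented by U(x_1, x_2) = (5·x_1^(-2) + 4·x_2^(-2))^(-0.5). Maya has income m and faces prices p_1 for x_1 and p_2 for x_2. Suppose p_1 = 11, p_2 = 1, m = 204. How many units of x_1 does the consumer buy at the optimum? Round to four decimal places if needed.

MU_x_1 ∝ 5·x_1^(-3), MU_x_2 ∝ 4·x_2^(-3), so MRS = (5/4)·(x_2/x_1)^(3) = p_1/p_2.
Hence x_2/x_1 = ((4/5)·p_1/p_2)^(1/(3)), i.e. raised to the 1/3 power.
Substitute x_2 = (x_2/x_1)·x_1 into the budget: x_1* = m/(p_1 + p_2·(x_2/x_1)).
Numerically x_2/x_1 = 2.06456, so x_1* = 204/(11 + 1·2.06456) = 15.6148.

x_1* = 15.6148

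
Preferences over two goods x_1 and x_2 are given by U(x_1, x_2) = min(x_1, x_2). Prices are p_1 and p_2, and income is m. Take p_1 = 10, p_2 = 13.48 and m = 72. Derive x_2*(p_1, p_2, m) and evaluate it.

x_2* = 3.0664

Leontief preferences: the optimum is at the kink where x_1/1 = x_2/1, i.e. x_2 = x_1.
Budget: p_1·x_1 + p_2·x_1 = m, so (p_1 + p_2)·x_1 = m.
Demand: x_1*(p_1,p_2,m) = m/(p_1 + p_2), x_2* = m/(p_1 + p_2).
Here 10 + 13.48 = 23.48, giving x_2* = 3.0664.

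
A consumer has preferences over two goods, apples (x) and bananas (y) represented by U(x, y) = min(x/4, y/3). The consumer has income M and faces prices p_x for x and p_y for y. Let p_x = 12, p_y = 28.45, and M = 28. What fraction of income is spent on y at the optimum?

Demand: x*(p_x,p_y,M) = 4·M/(4·p_x + 3·p_y), y* = 3·M/(4·p_x + 3·p_y).
Here 4·12 + 3·28.45 = 133.35, giving x* = 0.8399 and y* = 0.6299.
Expenditure on y: 28.45·0.6299 = 17.9213; share = 0.64.

share on y = 0.64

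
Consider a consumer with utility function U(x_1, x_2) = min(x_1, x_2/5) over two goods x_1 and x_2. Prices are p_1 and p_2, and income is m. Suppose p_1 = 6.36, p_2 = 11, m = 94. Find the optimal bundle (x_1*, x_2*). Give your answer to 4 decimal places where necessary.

With perfect complements, no substitution: consume in ratio x_1:x_2 = 1:5.
Budget: p_1·x_1 + p_2·5·x_1 = m, so (p_1 + 5·p_2)·x_1 = m.
Demand: x_1*(p_1,p_2,m) = m/(p_1 + 5·p_2), x_2* = 5·m/(p_1 + 5·p_2).
Here 6.36 + 5·11 = 61.36, giving x_1* = 1.5319 and x_2* = 7.6597.

x_1* = 1.5319, x_2* = 7.6597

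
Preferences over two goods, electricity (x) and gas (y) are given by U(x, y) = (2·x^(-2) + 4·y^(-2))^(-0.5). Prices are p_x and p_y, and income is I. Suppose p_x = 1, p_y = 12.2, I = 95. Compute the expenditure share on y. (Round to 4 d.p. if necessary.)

share on y = 0.8697

MU_x ∝ 2·x^(-3), MU_y ∝ 4·y^(-3), so MRS = (1/2)·(y/x)^(3) = p_x/p_y.
Solve for the ratio: y/x = [2·p_x/p_y]^(1/3).
With the ratio pinned down, the budget gives x* = I/(p_x + p_y·(y/x)) and y* = (y/x)·x*.
Numerically y/x = 0.547297, so x* = 95/(1 + 12.2·0.547297) = 12.3746 and y* = 0.547297·12.3746 = 6.7726.
Expenditure on y: 12.2·6.7726 = 82.6254; share = 0.8697.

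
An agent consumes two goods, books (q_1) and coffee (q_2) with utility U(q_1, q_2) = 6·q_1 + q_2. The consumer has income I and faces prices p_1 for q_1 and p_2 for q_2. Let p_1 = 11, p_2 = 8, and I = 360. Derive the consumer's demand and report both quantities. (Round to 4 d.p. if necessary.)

Perfect substitutes: compare marginal utility per dollar. 6/p_1 vs 1/p_2 → 0.5455 vs 0.125.
q_1 gives more utility per dollar, so spend all income on q_1: q_1* = I/p_1, q_2* = 0.
Numerically: q_1* = 32.7273, q_2* = 0.

q_1* = 32.7273, q_2* = 0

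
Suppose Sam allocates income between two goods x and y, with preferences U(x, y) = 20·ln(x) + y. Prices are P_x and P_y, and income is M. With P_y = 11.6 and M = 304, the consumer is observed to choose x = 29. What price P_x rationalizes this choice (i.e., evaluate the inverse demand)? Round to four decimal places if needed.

P_x = 8

MU_x = 20/x, MU_y = 1. Tangency: 20/x = P_x/P_y.
So x*(P_x,P_y) = 20·P_y/P_x, independent of income; and y* = (M − 20·P_y)/P_y.
Set x* = 29 in the demand function and solve for P_x: P_x = 8.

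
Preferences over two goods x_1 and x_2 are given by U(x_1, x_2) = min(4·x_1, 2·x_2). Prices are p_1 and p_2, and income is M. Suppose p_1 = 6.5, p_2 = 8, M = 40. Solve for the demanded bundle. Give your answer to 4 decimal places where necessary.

With perfect complements, no substitution: consume in ratio x_1:x_2 = 2:4.
Budget: p_1·x_1 + p_2·2·x_1 = M, so (2·p_1 + 4·p_2)·x_1 = 2·M.
Demand: x_1*(p_1,p_2,M) = 2·M/(2·p_1 + 4·p_2), x_2* = 4·M/(2·p_1 + 4·p_2).
Here 2·6.5 + 4·8 = 45, giving x_1* = 1.7778 and x_2* = 3.5556.

x_1* = 1.7778, x_2* = 3.5556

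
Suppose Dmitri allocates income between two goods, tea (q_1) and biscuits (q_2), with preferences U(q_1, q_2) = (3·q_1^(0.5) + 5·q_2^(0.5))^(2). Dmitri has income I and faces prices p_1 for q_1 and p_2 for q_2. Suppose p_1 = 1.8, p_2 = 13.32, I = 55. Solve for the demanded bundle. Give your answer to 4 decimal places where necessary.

q_1* = 22.2162, q_2* = 1.1269

Substitute q_2 = (q_2/q_1)·q_1 into the budget: q_1* = I/(p_1 + p_2·(q_2/q_1)).
Numerically q_2/q_1 = 0.050726, so q_1* = 55/(1.8 + 13.32·0.050726) = 22.2162 and q_2* = 0.050726·22.2162 = 1.1269.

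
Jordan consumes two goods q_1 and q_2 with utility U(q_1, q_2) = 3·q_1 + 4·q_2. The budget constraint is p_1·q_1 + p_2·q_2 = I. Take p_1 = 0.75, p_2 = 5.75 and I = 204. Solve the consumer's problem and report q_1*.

q_1 gives more utility per dollar, so spend all income on q_1: q_1* = I/p_1, q_2* = 0.
Numerically: q_1* = 272, q_2* = 0.

q_1* = 272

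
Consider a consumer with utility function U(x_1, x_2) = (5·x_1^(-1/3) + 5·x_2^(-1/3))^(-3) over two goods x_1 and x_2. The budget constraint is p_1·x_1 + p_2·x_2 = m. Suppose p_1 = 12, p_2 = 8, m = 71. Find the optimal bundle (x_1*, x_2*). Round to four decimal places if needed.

From the CES first-order condition, (x_2/x_1)^(4/3) = p_1/p_2.
Solve for the ratio: x_2/x_1 = [p_1/p_2]^(0.75).
Substitute x_2 = (x_2/x_1)·x_1 into the budget: x_1* = m/(p_1 + p_2·(x_2/x_1)).
Numerically x_2/x_1 = 1.355403, so x_1* = 71/(12 + 8·1.355403) = 3.1081 and x_2* = 1.355403·3.1081 = 4.2128.

x_1* = 3.1081, x_2* = 4.2128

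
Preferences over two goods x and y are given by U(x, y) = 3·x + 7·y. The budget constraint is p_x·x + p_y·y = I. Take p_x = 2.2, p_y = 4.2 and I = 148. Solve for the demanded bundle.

y gives more utility per dollar, so spend all income on y: y* = I/p_y, x* = 0.
Numerically: x* = 0, y* = 35.2381.

x* = 0, y* = 35.2381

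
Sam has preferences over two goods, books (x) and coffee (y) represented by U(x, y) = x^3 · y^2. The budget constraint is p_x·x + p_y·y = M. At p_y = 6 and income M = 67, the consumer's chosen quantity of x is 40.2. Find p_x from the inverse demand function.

The MRS is (3/2)·y/x. Set MRS = p_x/p_y.
So 3·p_y·y = 2·p_x·x; combined with the budget, a share 0.6 of income goes to x.
Demand: x*(p_x,p_y,M) = 0.6·M/p_x and y* = 0.4·M/p_y.
Set x* = 40.2 in the demand function and solve for p_x: p_x = 1.

p_x = 1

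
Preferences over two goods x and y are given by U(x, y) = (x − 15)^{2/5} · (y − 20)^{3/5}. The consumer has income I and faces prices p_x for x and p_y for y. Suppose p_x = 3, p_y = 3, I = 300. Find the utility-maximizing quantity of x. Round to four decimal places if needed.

After buying the subsistence bundle (15, 20), a share 0.4 of the remaining income goes to x: x* = 15 + 0.4·(I − 15p_x − 20p_y)/p_x.
Discretionary income = 300 − 15·3 − 20·3 = 195; x* = 15 + 0.4·195/3 = 41.

x* = 41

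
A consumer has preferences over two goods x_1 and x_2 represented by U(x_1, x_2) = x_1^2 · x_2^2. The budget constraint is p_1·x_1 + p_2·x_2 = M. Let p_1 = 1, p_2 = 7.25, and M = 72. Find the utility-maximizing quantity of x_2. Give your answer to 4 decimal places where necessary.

x_2* = 4.9655

Tangency: MRS = x_2/x_1 = p_1/p_2.
So 2·p_2·x_2 = 2·p_1·x_1; combined with the budget, a share 0.5 of income goes to x_1.
Demand: x_1*(p_1,p_2,M) = 0.5·M/p_1 and x_2* = 0.5·M/p_2.
At p_1=1, p_2=7.25, M=72: x_2* = 0.5·72/7.25 = 4.9655.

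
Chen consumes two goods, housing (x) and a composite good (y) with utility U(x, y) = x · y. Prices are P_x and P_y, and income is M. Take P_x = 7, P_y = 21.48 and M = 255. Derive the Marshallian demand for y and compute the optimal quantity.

y* = 5.9358

Tangency: MRS = y/x = P_x/P_y.
So P_y·y = P_x·x; combined with the budget, a share 0.5 of income goes to x.
Demand: x*(P_x,P_y,M) = 0.5·M/P_x and y* = 0.5·M/P_y.
At P_x=7, P_y=21.48, M=255: y* = 0.5·255/21.48 = 5.9358.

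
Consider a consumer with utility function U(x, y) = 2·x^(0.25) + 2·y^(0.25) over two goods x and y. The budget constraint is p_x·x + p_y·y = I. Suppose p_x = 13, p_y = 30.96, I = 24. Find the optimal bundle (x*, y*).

Numerically y/x = 0.314429, so x* = 24/(13 + 30.96·0.314429) = 1.0557 and y* = 0.314429·1.0557 = 0.3319.

x* = 1.0557, y* = 0.3319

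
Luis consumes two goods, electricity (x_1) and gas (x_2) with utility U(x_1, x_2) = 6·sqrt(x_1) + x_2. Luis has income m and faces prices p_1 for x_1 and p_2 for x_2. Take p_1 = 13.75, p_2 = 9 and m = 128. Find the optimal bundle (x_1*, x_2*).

x_1* = 3.8559, x_2* = 8.3313

Utility is quasi-linear in x_2; the FOC for x_1 is 3/√x_1 = p_1/p_2.
Thus x_1* = (3·p_2/p_1)² — independent of m — with the rest of income spent on x_2.
Plugging in: x_1* = (3·9/13.75)² = 3.8559, x_2* = 8.3313.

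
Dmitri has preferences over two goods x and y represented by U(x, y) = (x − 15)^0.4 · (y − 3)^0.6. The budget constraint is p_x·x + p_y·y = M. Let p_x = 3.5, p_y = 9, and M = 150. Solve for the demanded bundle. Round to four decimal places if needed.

This is Cobb-Douglas in (x−15, y−3): tangency gives 0.4·p_y·(y−3) = 0.6·p_x·(x−15).
After buying the subsistence bundle (15, 3), a share 0.4 of the remaining income goes to x: x* = 15 + 0.4·(M − 15p_x − 3p_y)/p_x.
Discretionary income = 150 − 15·3.5 − 3·9 = 70.5; x* = 15 + 0.4·70.5/3.5 = 23.0571; y* = 3 + 0.6·70.5/9 = 7.7.

x* = 23.0571, y* = 7.7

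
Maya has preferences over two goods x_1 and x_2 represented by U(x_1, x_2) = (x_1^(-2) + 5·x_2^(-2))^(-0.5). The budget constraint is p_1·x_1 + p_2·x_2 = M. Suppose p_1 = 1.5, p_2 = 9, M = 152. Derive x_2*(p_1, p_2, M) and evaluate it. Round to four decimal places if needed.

x_2* = 14.3478

From the CES first-order condition, (1/5)·(x_2/x_1)^(3) = p_1/p_2.
Hence x_2/x_1 = (5·p_1/p_2)^(1/(3)), i.e. raised to the 1/3 power.
Substitute x_2 = (x_2/x_1)·x_1 into the budget: x_1* = M/(p_1 + p_2·(x_2/x_1)).
Numerically x_2/x_1 = 0.941036, so x_1* = 152/(1.5 + 9·0.941036) = 15.2468 and x_2* = 0.941036·15.2468 = 14.3478.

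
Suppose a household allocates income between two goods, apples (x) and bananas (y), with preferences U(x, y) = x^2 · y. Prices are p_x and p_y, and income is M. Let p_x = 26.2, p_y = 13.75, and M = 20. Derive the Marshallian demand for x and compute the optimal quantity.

x* = 0.5089

MU_x/MU_y = (2·y)/(x); tangency sets this equal to p_x/p_y.
So 2·p_y·y = p_x·x; combined with the budget, a share 2/3 of income goes to x.
Demand: x*(p_x,p_y,M) = 2/3·M/p_x and y* = 1/3·M/p_y.
At p_x=26.2, p_y=13.75, M=20: x* = 2/3·20/26.2 = 0.5089.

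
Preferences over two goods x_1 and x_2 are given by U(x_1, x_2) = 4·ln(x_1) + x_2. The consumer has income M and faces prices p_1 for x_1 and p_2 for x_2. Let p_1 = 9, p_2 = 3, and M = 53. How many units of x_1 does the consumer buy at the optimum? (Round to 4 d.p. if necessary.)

x_1* = 1.3333

Set MRS = p_1/p_2: (4/x_1)/1 = p_1/p_2.
So x_1*(p_1,p_2) = 4·p_2/p_1, independent of income; and x_2* = (M − 4·p_2)/p_2.
At the given prices: x_1* = 4·3/9 = 1.3333.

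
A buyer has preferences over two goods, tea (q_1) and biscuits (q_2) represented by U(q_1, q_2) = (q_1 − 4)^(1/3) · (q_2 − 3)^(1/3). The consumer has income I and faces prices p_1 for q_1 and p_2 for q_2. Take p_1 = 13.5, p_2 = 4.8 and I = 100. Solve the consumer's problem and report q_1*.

MRS = (q_2−3)/(q_1−4). Tangency with p_1/p_2 gives q_2−3 = (p_1/p_2)·(q_1−4).
Substituting into the budget: q_1* = 4 + 0.5·(I − 4·p_1 − 3·p_2)/p_1, and q_2* = 3 + 0.5·(…)/p_2.
Discretionary income = 100 − 4·13.5 − 3·4.8 = 31.6; q_1* = 4 + 0.5·31.6/13.5 = 5.1704.

q_1* = 5.1704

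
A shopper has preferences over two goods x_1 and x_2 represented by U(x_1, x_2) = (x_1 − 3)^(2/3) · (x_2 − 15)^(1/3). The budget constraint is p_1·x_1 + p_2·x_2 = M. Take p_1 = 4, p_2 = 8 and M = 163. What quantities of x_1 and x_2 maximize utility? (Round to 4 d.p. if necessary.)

x_1* = 8.1667, x_2* = 16.2917

Substituting into the budget: x_1* = 3 + 2/3·(M − 3·p_1 − 15·p_2)/p_1, and x_2* = 15 + 1/3·(…)/p_2.
Discretionary income = 163 − 3·4 − 15·8 = 31; x_1* = 3 + 2/3·31/4 = 8.1667; x_2* = 15 + 1/3·31/8 = 16.2917.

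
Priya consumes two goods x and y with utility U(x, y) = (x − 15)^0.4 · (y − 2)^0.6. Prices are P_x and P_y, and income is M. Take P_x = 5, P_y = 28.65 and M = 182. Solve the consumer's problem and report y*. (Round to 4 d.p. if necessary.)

y* = 3.0408

MRS = (2/3)·(y−2)/(x−15). Tangency with P_x/P_y gives y−2 = (3/2)·(P_x/P_y)·(x−15).
After buying the subsistence bundle (15, 2), a share 0.4 of the remaining income goes to x: x* = 15 + 0.4·(M − 15P_x − 2P_y)/P_x.
Discretionary income = 182 − 15·5 − 2·28.65 = 49.7; y* = 2 + 0.6·49.7/28.65 = 3.0408.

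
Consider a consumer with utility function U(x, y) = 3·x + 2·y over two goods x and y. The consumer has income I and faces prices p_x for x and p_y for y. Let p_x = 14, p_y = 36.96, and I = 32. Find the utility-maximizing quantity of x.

Linear utility — the consumer picks whichever good has higher MU/price: 3/14 = 0.2143 vs 2/36.96 = 0.0541.
x gives more utility per dollar, so spend all income on x: x* = I/p_x, y* = 0.
Numerically: x* = 2.2857, y* = 0.

x* = 2.2857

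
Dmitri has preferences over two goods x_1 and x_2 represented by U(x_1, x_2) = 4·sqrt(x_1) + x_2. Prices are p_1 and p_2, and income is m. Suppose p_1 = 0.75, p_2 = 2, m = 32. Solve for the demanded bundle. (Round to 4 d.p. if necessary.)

Thus x_1* = (2·p_2/p_1)² — independent of m — with the rest of income spent on x_2.
Plugging in: x_1* = (2·2/0.75)² = 28.4444, x_2* = 5.3333.

x_1* = 28.4444, x_2* = 5.3333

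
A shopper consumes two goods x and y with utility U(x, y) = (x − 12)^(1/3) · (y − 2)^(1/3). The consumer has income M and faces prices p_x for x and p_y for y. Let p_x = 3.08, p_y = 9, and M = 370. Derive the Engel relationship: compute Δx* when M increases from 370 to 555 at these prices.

Δx* = 30.0325

This is Cobb-Douglas in (x−12, y−2): tangency gives 1/3·p_y·(y−2) = 1/3·p_x·(x−12).
Substituting into the budget: x* = 12 + 0.5·(M − 12·p_x − 2·p_y)/p_x, and y* = 2 + 0.5·(…)/p_y.
Discretionary income = 370 − 12·3.08 − 2·9 = 315.04; x* = 12 + 0.5·315.04/3.08 = 63.1429.
At M' = 555: x* = 93.1753. Change: 93.1753 − 63.1429 = 30.0325.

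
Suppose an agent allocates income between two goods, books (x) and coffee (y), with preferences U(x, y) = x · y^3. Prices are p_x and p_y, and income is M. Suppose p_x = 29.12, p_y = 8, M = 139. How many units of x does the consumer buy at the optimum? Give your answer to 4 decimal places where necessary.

MU_x/MU_y = (y)/(3·x); tangency sets this equal to p_x/p_y.
Rearranging, p_y·y = 3·p_x·x. Substituting into the budget gives p_x·x·(1 + 3) = M.
Demand: x*(p_x,p_y,M) = 0.25·M/p_x and y* = 0.75·M/p_y.
At p_x=29.12, p_y=8, M=139: x* = 0.25·139/29.12 = 1.1933.

x* = 1.1933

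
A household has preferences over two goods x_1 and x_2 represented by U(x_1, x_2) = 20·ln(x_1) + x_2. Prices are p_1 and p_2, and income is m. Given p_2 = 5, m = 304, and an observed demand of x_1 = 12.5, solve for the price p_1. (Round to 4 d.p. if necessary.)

MU_x_1 = 20/x_1, MU_x_2 = 1. Tangency: 20/x_1 = p_1/p_2.
So x_1*(p_1,p_2) = 20·p_2/p_1, independent of income; and x_2* = (m − 20·p_2)/p_2.
Set x_1* = 12.5 in the demand function and solve for p_1: p_1 = 8.

p_1 = 8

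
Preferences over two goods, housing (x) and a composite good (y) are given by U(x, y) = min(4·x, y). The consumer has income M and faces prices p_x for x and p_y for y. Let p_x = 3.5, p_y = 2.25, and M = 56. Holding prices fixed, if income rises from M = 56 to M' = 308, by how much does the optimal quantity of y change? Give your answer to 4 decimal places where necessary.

Δy* = 80.64

With perfect complements, no substitution: consume in ratio x:y = 1:4.
Budget: p_x·x + p_y·4·x = M, so (p_x + 4·p_y)·x = M.
Demand: x*(p_x,p_y,M) = M/(p_x + 4·p_y), y* = 4·M/(p_x + 4·p_y).
Here 3.5 + 4·2.25 = 12.5, giving y* = 17.92.
At M' = 308: y* = 98.56. Change: 98.56 − 17.92 = 80.64.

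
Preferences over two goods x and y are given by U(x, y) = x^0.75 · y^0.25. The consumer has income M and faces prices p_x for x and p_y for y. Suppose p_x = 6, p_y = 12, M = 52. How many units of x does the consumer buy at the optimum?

The MRS is 3·y/x. Set MRS = p_x/p_y.
So 0.75·p_y·y = 0.25·p_x·x; combined with the budget, a share 0.75 of income goes to x.
Demand: x*(p_x,p_y,M) = 0.75·M/p_x and y* = 0.25·M/p_y.
At p_x=6, p_y=12, M=52: x* = 0.75·52/6 = 6.5.

x* = 6.5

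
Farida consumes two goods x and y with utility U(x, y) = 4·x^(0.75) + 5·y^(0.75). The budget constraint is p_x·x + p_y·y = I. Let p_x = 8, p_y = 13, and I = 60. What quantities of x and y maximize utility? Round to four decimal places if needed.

x* = 4.7802, y* = 1.6737

MRS = MU_x/MU_y = (4/5)·(y/x)^(0.25). Set equal to p_x/p_y.
Hence y/x = ((5/4)·p_x/p_y)^(1/(0.25)), i.e. raised to the 4 power.
Substitute y = (y/x)·x into the budget: x* = I/(p_x + p_y·(y/x)).
Numerically y/x = 0.350128, so x* = 60/(8 + 13·0.350128) = 4.7802 and y* = 0.350128·4.7802 = 1.6737.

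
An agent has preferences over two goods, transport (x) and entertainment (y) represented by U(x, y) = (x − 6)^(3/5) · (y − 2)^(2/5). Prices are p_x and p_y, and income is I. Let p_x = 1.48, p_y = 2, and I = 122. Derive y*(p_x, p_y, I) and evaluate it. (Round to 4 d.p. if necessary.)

Let x' = x−6, y' = y−2. MRS = (3/2)·y'/x' = p_x/p_y.
After buying the subsistence bundle (6, 2), a share 0.6 of the remaining income goes to x: x* = 6 + 0.6·(I − 6p_x − 2p_y)/p_x.
Discretionary income = 122 − 6·1.48 − 2·2 = 109.12; y* = 2 + 0.4·109.12/2 = 23.824.

y* = 23.824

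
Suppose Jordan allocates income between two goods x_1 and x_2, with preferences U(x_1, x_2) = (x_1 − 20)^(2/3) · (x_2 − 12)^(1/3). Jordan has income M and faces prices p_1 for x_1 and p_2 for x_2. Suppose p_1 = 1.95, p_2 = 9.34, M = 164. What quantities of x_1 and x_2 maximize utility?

x_1* = 24.4171, x_2* = 12.4611

This is Cobb-Douglas in (x_1−20, x_2−12): tangency gives 2/3·p_2·(x_2−12) = 1/3·p_1·(x_1−20).
After buying the subsistence bundle (20, 12), a share 2/3 of the remaining income goes to x_1: x_1* = 20 + 2/3·(M − 20p_1 − 12p_2)/p_1.
Discretionary income = 164 − 20·1.95 − 12·9.34 = 12.92; x_1* = 20 + 2/3·12.92/1.95 = 24.4171; x_2* = 12 + 1/3·12.92/9.34 = 12.4611.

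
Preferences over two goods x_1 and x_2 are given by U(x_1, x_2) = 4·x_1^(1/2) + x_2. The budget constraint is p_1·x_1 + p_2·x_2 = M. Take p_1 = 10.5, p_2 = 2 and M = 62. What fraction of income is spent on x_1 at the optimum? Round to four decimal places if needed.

share on x_1 = 0.0246

Utility is quasi-linear in x_2; the FOC for x_1 is 2/√x_1 = p_1/p_2.
Thus x_1* = (2·p_2/p_1)² — independent of M — with the rest of income spent on x_2.
Plugging in: x_1* = (2·2/10.5)² = 0.1451, x_2* = 30.2381.
Expenditure on x_1: 10.5·0.1451 = 1.5238; share = 0.0246.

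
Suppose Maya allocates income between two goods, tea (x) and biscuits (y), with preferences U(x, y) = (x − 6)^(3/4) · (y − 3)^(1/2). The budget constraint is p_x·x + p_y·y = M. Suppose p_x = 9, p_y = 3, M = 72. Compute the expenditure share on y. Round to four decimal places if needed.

Let x' = x−6, y' = y−3. MRS = (3/2)·y'/x' = p_x/p_y.
After buying the subsistence bundle (6, 3), a share 0.6 of the remaining income goes to x: x* = 6 + 0.6·(M − 6p_x − 3p_y)/p_x.
Discretionary income = 72 − 6·9 − 3·3 = 9; x* = 6 + 0.6·9/9 = 6.6; y* = 3 + 0.4·9/3 = 4.2.
Expenditure on y: 3·4.2 = 12.6; share = 0.175.

share on y = 0.175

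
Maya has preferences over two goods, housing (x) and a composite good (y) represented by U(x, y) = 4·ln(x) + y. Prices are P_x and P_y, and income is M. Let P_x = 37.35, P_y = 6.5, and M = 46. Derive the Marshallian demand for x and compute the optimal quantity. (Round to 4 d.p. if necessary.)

x* = 0.6961

Set MRS = P_x/P_y: (4/x)/1 = P_x/P_y.
So x*(P_x,P_y) = 4·P_y/P_x, independent of income; and y* = (M − 4·P_y)/P_y.
At the given prices: x* = 4·6.5/37.35 = 0.6961.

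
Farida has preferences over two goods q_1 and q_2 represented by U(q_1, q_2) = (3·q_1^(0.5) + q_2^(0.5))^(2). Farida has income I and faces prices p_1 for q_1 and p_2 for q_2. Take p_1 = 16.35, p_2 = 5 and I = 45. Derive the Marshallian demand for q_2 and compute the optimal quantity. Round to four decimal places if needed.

q_2* = 2.3985

MU_q_1 ∝ 3·q_1^(-0.5), MU_q_2 ∝ q_2^(-0.5), so MRS = 3·(q_2/q_1)^(0.5) = p_1/p_2.
Solve for the ratio: q_2/q_1 = [(1/3)·p_1/p_2]^(2).
With the ratio pinned down, the budget gives q_1* = I/(p_1 + p_2·(q_2/q_1)) and q_2* = (q_2/q_1)·q_1*.
Numerically q_2/q_1 = 1.1881, so q_1* = 45/(16.35 + 5·1.1881) = 2.0188 and q_2* = 1.1881·2.0188 = 2.3985.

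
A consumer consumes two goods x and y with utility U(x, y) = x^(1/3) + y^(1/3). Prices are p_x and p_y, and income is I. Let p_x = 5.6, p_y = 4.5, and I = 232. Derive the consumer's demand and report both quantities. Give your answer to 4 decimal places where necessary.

From the CES first-order condition, (y/x)^(2/3) = p_x/p_y.
Solve for the ratio: y/x = [p_x/p_y]^(1.5).
Substitute y = (y/x)·x into the budget: x* = I/(p_x + p_y·(y/x)).
Numerically y/x = 1.388236, so x* = 232/(5.6 + 4.5·1.388236) = 19.5829 and y* = 1.388236·19.5829 = 27.1857.

x* = 19.5829, y* = 27.1857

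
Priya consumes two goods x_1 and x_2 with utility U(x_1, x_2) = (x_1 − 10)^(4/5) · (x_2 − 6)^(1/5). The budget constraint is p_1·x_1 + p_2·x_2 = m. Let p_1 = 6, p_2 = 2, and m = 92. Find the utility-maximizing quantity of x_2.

x_2* = 8

Let x_1' = x_1−10, x_2' = x_2−6. MRS = 4·x_2'/x_1' = p_1/p_2.
Substituting into the budget: x_1* = 10 + 0.8·(m − 10·p_1 − 6·p_2)/p_1, and x_2* = 6 + 0.2·(…)/p_2.
Discretionary income = 92 − 10·6 − 6·2 = 20; x_2* = 6 + 0.2·20/2 = 8.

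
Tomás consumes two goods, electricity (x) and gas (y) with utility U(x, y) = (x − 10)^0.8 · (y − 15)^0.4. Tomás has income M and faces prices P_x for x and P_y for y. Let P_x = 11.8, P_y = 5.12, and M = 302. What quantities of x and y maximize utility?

x* = 16.0565, y* = 21.9792

Let x' = x−10, y' = y−15. MRS = 2·y'/x' = P_x/P_y.
Substituting into the budget: x* = 10 + 2/3·(M − 10·P_x − 15·P_y)/P_x, and y* = 15 + 1/3·(…)/P_y.
Discretionary income = 302 − 10·11.8 − 15·5.12 = 107.2; x* = 10 + 2/3·107.2/11.8 = 16.0565; y* = 15 + 1/3·107.2/5.12 = 21.9792.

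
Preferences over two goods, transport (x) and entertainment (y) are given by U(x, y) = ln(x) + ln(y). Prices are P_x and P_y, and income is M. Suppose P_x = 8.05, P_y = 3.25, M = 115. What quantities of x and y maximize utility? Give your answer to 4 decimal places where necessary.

x* = 7.1429, y* = 17.6923

The MRS is y/x. Set MRS = P_x/P_y.
Rearranging, P_y·y = P_x·x. Substituting into the budget gives P_x·x·(1 + 1) = M.
Demand: x*(P_x,P_y,M) = 0.5·M/P_x and y* = 0.5·M/P_y.
At P_x=8.05, P_y=3.25, M=115: x* = 0.5·115/8.05 = 7.1429, y* = 17.6923.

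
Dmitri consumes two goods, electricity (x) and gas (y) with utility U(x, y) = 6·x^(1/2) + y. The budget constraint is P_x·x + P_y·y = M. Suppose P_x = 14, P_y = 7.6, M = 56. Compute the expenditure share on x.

share on x = 0.6631

Utility is quasi-linear in y; the FOC for x is 3/√x = P_x/P_y.
Thus x* = (3·P_y/P_x)² — independent of M — with the rest of income spent on y.
Plugging in: x* = (3·7.6/14)² = 2.6522, y* = 2.4827.
Expenditure on x: 14·2.6522 = 37.1314; share = 0.6631.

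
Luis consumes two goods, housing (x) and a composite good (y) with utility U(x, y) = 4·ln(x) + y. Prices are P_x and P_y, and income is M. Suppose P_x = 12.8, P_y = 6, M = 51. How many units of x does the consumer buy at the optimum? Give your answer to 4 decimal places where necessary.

Set MRS = P_x/P_y: (4/x)/1 = P_x/P_y.
So x*(P_x,P_y) = 4·P_y/P_x, independent of income; and y* = (M − 4·P_y)/P_y.
At the given prices: x* = 4·6/12.8 = 1.875.

x* = 1.875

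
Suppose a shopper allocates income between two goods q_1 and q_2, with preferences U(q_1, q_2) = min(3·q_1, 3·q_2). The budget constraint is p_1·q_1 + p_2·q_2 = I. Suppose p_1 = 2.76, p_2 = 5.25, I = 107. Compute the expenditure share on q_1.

share on q_1 = 0.3446

With perfect complements, no substitution: consume in ratio q_1:q_2 = 3:3.
Budget: p_1·q_1 + p_2·q_1 = I, so (3·p_1 + 3·p_2)·q_1 = 3·I.
Demand: q_1*(p_1,p_2,I) = 3·I/(3·p_1 + 3·p_2), q_2* = 3·I/(3·p_1 + 3·p_2).
Here 3·2.76 + 3·5.25 = 24.03, giving q_1* = 13.3583 and q_2* = 13.3583.
Expenditure on q_1: 2.76·13.3583 = 36.8689; share = 0.3446.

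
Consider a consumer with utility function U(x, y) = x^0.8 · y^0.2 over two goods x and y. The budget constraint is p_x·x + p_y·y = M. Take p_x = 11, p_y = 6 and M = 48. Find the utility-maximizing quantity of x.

x* = 3.4909

MU_x/MU_y = (0.8·y)/(0.2·x); tangency sets this equal to p_x/p_y.
So 0.8·p_y·y = 0.2·p_x·x; combined with the budget, a share 0.8 of income goes to x.
Demand: x*(p_x,p_y,M) = 0.8·M/p_x and y* = 0.2·M/p_y.
At p_x=11, p_y=6, M=48: x* = 0.8·48/11 = 3.4909.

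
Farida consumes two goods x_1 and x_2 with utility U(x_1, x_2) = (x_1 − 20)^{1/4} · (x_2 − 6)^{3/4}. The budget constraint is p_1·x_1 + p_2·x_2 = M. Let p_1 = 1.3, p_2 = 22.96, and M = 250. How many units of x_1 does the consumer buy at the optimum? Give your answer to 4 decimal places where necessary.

MRS = (1/3)·(x_2−6)/(x_1−20). Tangency with p_1/p_2 gives x_2−6 = 3·(p_1/p_2)·(x_1−20).
Substituting into the budget: x_1* = 20 + 0.25·(M − 20·p_1 − 6·p_2)/p_1, and x_2* = 6 + 0.75·(…)/p_2.
Discretionary income = 250 − 20·1.3 − 6·22.96 = 86.24; x_1* = 20 + 0.25·86.24/1.3 = 36.5846.

x_1* = 36.5846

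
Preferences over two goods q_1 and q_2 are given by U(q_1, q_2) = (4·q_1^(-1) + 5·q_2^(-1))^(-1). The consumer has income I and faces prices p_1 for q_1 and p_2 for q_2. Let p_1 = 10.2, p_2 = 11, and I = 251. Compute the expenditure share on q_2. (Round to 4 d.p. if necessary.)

share on q_2 = 0.5373

Numerically q_2/q_1 = 1.076611, so q_1* = 251/(10.2 + 11·1.076611) = 11.387 and q_2* = 1.076611·11.387 = 12.2593.
Expenditure on q_2: 11·12.2593 = 134.8528; share = 0.5373.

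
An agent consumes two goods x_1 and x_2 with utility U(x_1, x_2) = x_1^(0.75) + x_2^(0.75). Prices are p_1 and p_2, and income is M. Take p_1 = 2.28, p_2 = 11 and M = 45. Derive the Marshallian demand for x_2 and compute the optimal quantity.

x_2* = 0.0361

With the ratio pinned down, the budget gives x_1* = M/(p_1 + p_2·(x_2/x_1)) and x_2* = (x_2/x_1)·x_1*.
Numerically x_2/x_1 = 0.001846, so x_1* = 45/(2.28 + 11·0.001846) = 19.5626 and x_2* = 0.001846·19.5626 = 0.0361.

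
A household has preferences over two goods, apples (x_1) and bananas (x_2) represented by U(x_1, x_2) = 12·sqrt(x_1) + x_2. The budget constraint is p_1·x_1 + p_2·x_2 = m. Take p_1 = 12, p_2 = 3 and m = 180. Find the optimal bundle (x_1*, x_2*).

x_1* = 2.25, x_2* = 51

Solve: √x_1 = 6·p_2/p_1, so x_1*(p_1,p_2) = (6·p_2/p_1)², and x_2* = (m − p_1·x_1*)/p_2.
Plugging in: x_1* = (6·3/12)² = 2.25, x_2* = 51.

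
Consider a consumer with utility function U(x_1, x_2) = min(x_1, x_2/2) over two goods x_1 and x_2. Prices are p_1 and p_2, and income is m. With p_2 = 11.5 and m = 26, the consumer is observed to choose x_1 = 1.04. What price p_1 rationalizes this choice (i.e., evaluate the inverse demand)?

With perfect complements, no substitution: consume in ratio x_1:x_2 = 1:2.
Budget: p_1·x_1 + p_2·2·x_1 = m, so (p_1 + 2·p_2)·x_1 = m.
Demand: x_1*(p_1,p_2,m) = m/(p_1 + 2·p_2), x_2* = 2·m/(p_1 + 2·p_2).
Set x_1* = 1.04 in the demand function and solve for p_1: p_1 = 2.

p_1 = 2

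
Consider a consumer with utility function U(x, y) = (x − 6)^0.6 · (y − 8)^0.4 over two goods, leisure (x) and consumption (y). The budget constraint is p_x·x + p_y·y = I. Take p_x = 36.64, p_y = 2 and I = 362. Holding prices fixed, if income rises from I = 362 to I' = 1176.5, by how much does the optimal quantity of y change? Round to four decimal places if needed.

Δy* = 162.9

Let x' = x−6, y' = y−8. MRS = (3/2)·y'/x' = p_x/p_y.
Substituting into the budget: x* = 6 + 0.6·(I − 6·p_x − 8·p_y)/p_x, and y* = 8 + 0.4·(…)/p_y.
Discretionary income = 362 − 6·36.64 − 8·2 = 126.16; y* = 8 + 0.4·126.16/2 = 33.232.
At I' = 1176.5: y* = 196.132. Change: 196.132 − 33.232 = 162.9.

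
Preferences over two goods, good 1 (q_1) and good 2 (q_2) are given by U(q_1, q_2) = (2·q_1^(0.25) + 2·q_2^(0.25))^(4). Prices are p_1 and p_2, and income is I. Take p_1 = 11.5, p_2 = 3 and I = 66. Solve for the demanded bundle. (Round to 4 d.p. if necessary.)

q_1* = 2.2374, q_2* = 13.4231

Numerically q_2/q_1 = 5.999321, so q_1* = 66/(11.5 + 3·5.999321) = 2.2374 and q_2* = 5.999321·2.2374 = 13.4231.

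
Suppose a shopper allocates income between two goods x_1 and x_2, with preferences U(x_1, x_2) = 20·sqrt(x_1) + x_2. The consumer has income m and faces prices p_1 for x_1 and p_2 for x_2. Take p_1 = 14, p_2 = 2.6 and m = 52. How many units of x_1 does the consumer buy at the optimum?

x_1* = 3.449

Set MRS = p_1/p_2: 10·x_1^(−1/2) = p_1/p_2.
Thus x_1* = (10·p_2/p_1)² — independent of m — with the rest of income spent on x_2.
Plugging in: x_1* = (10·2.6/14)² = 3.449.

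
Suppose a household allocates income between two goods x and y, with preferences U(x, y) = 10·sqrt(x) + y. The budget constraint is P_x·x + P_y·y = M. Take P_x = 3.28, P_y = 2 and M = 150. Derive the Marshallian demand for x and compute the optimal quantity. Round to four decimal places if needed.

x* = 9.2951

MU_x = 5/√x, MU_y = 1. Tangency: 5/√x = P_x/P_y.
Solve: √x = 5·P_y/P_x, so x*(P_x,P_y) = (5·P_y/P_x)², and y* = (M − P_x·x*)/P_y.
Plugging in: x* = (5·2/3.28)² = 9.2951.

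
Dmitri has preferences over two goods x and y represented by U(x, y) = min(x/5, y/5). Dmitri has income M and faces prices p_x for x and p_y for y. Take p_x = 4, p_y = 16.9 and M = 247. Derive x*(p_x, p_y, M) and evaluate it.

With perfect complements, no substitution: consume in ratio x:y = 5:5.
Budget: p_x·x + p_y·x = M, so (5·p_x + 5·p_y)·x = 5·M.
Demand: x*(p_x,p_y,M) = 5·M/(5·p_x + 5·p_y), y* = 5·M/(5·p_x + 5·p_y).
Here 5·4 + 5·16.9 = 104.5, giving x* = 11.8182.

x* = 11.8182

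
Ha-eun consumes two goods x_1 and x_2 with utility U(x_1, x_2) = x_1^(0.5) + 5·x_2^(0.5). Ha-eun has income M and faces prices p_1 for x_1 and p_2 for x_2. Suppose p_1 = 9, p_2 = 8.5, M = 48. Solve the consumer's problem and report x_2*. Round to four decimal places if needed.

MU_x_1 ∝ x_1^(-0.5), MU_x_2 ∝ 5·x_2^(-0.5), so MRS = (1/5)·(x_2/x_1)^(0.5) = p_1/p_2.
Solve for the ratio: x_2/x_1 = [5·p_1/p_2]^(2).
Substitute x_2 = (x_2/x_1)·x_1 into the budget: x_1* = M/(p_1 + p_2·(x_2/x_1)).
Numerically x_2/x_1 = 28.027682, so x_1* = 48/(9 + 8.5·28.027682) = 0.1941 and x_2* = 28.027682·0.1941 = 5.4415.

x_2* = 5.4415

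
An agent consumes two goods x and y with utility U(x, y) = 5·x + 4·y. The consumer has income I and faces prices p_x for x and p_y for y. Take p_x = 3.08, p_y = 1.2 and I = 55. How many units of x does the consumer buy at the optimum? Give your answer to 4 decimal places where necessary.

y gives more utility per dollar, so spend all income on y: y* = I/p_y, x* = 0.
Numerically: x* = 0, y* = 45.8333.

x* = 0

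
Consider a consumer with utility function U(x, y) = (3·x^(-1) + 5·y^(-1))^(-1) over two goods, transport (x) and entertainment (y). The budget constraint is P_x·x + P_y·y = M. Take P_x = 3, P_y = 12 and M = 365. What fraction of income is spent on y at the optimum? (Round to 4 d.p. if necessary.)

share on y = 0.7208

From the CES first-order condition, (3/5)·(y/x)^(2) = P_x/P_y.
Hence y/x = ((5/3)·P_x/P_y)^(1/(2)), i.e. raised to the 0.5 power.
Substitute y = (y/x)·x into the budget: x* = M/(P_x + P_y·(y/x)).
Numerically y/x = 0.645497, so x* = 365/(3 + 12·0.645497) = 33.9662 and y* = 0.645497·33.9662 = 21.9251.
Expenditure on y: 12·21.9251 = 263.1013; share = 0.7208.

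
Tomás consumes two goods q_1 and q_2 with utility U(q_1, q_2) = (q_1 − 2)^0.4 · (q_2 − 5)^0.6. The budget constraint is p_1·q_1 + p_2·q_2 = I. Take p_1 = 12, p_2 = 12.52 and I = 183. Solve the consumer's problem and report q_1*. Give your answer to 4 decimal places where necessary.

This is Cobb-Douglas in (q_1−2, q_2−5): tangency gives 0.4·p_2·(q_2−5) = 0.6·p_1·(q_1−2).
After buying the subsistence bundle (2, 5), a share 0.4 of the remaining income goes to q_1: q_1* = 2 + 0.4·(I − 2p_1 − 5p_2)/p_1.
Discretionary income = 183 − 2·12 − 5·12.52 = 96.4; q_1* = 2 + 0.4·96.4/12 = 5.2133.

q_1* = 5.2133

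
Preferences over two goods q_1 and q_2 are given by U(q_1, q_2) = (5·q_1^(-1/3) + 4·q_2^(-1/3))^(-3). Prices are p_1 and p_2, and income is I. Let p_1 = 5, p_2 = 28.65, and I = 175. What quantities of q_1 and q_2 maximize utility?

Numerically q_2/q_1 = 0.228403, so q_1* = 175/(5 + 28.65·0.228403) = 15.1597 and q_2* = 0.228403·15.1597 = 3.4625.

q_1* = 15.1597, q_2* = 3.4625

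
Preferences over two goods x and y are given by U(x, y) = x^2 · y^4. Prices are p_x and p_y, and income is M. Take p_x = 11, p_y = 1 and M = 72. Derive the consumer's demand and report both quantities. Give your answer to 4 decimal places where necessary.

x* = 2.1818, y* = 48

At p_x=11, p_y=1, M=72: x* = 1/3·72/11 = 2.1818, y* = 48.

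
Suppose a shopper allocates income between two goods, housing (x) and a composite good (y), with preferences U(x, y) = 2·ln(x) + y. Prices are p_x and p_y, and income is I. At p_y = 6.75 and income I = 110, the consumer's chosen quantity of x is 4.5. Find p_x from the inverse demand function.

p_x = 3

Set MRS = p_x/p_y: (2/x)/1 = p_x/p_y.
So x*(p_x,p_y) = 2·p_y/p_x, independent of income; and y* = (I − 2·p_y)/p_y.
Set x* = 4.5 in the demand function and solve for p_x: p_x = 3.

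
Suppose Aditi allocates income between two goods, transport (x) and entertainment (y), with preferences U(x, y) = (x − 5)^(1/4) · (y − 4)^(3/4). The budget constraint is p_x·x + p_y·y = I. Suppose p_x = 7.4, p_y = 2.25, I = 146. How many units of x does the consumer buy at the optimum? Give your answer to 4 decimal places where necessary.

MRS = (1/3)·(y−4)/(x−5). Tangency with p_x/p_y gives y−4 = 3·(p_x/p_y)·(x−5).
Substituting into the budget: x* = 5 + 0.25·(I − 5·p_x − 4·p_y)/p_x, and y* = 4 + 0.75·(…)/p_y.
Discretionary income = 146 − 5·7.4 − 4·2.25 = 100; x* = 5 + 0.25·100/7.4 = 8.3784.

x* = 8.3784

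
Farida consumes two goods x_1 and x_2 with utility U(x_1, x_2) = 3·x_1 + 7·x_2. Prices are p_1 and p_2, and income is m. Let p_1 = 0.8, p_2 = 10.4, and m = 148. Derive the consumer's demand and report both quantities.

Perfect substitutes: compare marginal utility per dollar. 3/p_1 vs 7/p_2 → 3.75 vs 0.6731.
x_1 gives more utility per dollar, so spend all income on x_1: x_1* = m/p_1, x_2* = 0.
Numerically: x_1* = 185, x_2* = 0.

x_1* = 185, x_2* = 0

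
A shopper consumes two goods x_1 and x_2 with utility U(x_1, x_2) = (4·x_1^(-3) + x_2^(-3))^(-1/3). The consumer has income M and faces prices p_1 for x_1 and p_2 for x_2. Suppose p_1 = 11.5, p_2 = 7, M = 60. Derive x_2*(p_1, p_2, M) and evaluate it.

x_2* = 2.8083

MRS = MU_x_1/MU_x_2 = 4·(x_2/x_1)^(4). Set equal to p_1/p_2.
Solve for the ratio: x_2/x_1 = [(1/4)·p_1/p_2]^(0.25).
Substitute x_2 = (x_2/x_1)·x_1 into the budget: x_1* = M/(p_1 + p_2·(x_2/x_1)).
Numerically x_2/x_1 = 0.800544, so x_1* = 60/(11.5 + 7·0.800544) = 3.508 and x_2* = 0.800544·3.508 = 2.8083.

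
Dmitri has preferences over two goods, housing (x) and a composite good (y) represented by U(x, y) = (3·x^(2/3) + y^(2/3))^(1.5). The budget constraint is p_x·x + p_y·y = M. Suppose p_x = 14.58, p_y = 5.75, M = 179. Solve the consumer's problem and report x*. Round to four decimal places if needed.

x* = 9.9158

From the CES first-order condition, 3·(y/x)^(1/3) = p_x/p_y.
Hence y/x = ((1/3)·p_x/p_y)^(1/(1/3)), i.e. raised to the 3 power.
Substitute y = (y/x)·x into the budget: x* = M/(p_x + p_y·(y/x)).
Numerically y/x = 0.603817, so x* = 179/(14.58 + 5.75·0.603817) = 9.9158.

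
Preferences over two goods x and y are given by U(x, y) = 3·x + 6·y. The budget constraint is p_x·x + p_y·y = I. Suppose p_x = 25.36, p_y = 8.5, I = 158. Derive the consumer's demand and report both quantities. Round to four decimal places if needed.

x* = 0, y* = 18.5882

Perfect substitutes: compare marginal utility per dollar. 3/p_x vs 6/p_y → 0.1183 vs 0.7059.
y gives more utility per dollar, so spend all income on y: y* = I/p_y, x* = 0.
Numerically: x* = 0, y* = 18.5882.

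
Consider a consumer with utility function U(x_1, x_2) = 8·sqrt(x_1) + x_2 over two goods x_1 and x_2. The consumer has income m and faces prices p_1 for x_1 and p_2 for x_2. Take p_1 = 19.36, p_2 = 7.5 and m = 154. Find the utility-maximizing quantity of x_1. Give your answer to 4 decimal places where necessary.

x_1* = 2.4012

Utility is quasi-linear in x_2; the FOC for x_1 is 4/√x_1 = p_1/p_2.
Thus x_1* = (4·p_2/p_1)² — independent of m — with the rest of income spent on x_2.
Plugging in: x_1* = (4·7.5/19.36)² = 2.4012.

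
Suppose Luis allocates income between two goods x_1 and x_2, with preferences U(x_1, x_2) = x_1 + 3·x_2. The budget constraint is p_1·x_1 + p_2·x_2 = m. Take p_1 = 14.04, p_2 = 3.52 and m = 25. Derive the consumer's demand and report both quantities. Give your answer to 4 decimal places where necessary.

x_2 gives more utility per dollar, so spend all income on x_2: x_2* = m/p_2, x_1* = 0.
Numerically: x_1* = 0, x_2* = 7.1023.

x_1* = 0, x_2* = 7.1023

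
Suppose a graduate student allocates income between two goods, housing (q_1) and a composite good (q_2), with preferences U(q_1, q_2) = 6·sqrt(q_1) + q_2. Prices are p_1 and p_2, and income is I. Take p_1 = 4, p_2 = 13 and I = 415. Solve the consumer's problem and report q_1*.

Plugging in: q_1* = (3·13/4)² = 95.0625.

q_1* = 95.0625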